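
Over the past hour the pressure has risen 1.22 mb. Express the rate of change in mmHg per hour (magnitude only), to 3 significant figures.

1.22 mb / 1 h × 0.750062 mmHg/mb = 0.915 mmHg/h.

0.915 mmHg per hour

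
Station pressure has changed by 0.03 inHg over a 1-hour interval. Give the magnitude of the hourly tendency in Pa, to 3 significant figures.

0.03 inHg / 1 h × 3386.39 Pa/inHg = 102 Pa/h.

102 Pa per hour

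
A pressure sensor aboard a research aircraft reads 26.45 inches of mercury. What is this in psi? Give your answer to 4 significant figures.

12.99 psi

1 inHg = 0.491154 psi, so 26.45 × 0.491154 = 12.99 psi.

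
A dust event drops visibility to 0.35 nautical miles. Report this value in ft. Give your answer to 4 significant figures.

2127 ft

1 nmi = 6076.12 ft, so 0.35 × 6076.12 = 2127 ft.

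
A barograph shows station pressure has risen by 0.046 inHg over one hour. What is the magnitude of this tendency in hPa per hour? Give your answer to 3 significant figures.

1.56 hPa per hour

0.046 inHg / 1 h × 33.8639 hPa/inHg = 1.56 hPa/h.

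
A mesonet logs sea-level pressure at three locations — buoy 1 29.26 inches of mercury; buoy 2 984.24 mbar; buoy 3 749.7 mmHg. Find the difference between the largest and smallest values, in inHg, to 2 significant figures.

buoy 2: 984.24 mb = 29.0646 inHg.
buoy 3: 749.7 mmHg = 29.5157 inHg.
Spread: 29.5157 − 29.0646 = 0.45 inHg.

0.45 inHg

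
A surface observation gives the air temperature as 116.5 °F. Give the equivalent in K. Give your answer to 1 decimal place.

First to °C: 46.94 °C.
Then to K: 320.1 K.

320.1 K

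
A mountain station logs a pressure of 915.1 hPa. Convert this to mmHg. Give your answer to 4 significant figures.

1 hPa = 0.750062 mmHg, so 915.1 × 0.750062 = 686.4 mmHg.

686.4 mmHg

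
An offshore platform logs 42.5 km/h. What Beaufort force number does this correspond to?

Beaufort force 6

42.5 km/h = 11.8 m/s, which is Beaufort 6 (strong breeze, 10.8–13.8 m/s).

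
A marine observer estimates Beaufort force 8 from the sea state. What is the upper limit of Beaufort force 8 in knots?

40 kt

Beaufort 8 (gale) spans 34–40 knots.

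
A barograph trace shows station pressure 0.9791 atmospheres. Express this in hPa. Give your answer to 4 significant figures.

1 atm = 1013.25 hPa, so 0.9791 × 1013.25 = 992.1 hPa.

992.1 hPa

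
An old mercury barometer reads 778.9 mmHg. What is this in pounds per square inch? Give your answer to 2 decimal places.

15.06 psi

1 mmHg = 0.0193368 psi, so 778.9 × 0.0193368 = 15.06 psi.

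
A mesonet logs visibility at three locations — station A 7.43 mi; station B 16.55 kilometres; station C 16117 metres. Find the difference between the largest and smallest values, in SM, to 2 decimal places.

2.85 SM

station B: 16.55 km = 10.2837 SM.
station C: 16117 m = 10.0146 SM.
Spread: 10.2837 − 7.4300 = 2.85 SM.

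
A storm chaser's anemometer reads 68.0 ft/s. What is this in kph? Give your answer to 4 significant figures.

1 ft/s = 1.09728 km/h, so 68.0 × 1.09728 = 74.62 km/h.

74.62 km/h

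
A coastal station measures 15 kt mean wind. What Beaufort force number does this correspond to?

Beaufort force 4

15 kt lies in the Beaufort 4 band (moderate breeze, 11–16 kt).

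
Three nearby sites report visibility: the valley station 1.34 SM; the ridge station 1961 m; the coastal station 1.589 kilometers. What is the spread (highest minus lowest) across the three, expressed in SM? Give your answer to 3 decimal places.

0.353 SM

the ridge station: 1961 m = 1.21851 SM.
the coastal station: 1.589 km = 0.98736 SM.
Spread: 1.34000 − 0.98736 = 0.353 SM.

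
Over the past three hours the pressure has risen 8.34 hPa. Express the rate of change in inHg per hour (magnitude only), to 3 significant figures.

0.0821 inHg per hour

8.34 hPa / 3 h × 0.02953 inHg/hPa = 0.0821 inHg/h.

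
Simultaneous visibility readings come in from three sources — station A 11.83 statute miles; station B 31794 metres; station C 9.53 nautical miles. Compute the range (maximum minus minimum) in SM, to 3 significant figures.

station B: 31794 m = 19.7559 SM.
station C: 9.53 nmi = 10.9669 SM.
Spread: 19.7559 − 10.9669 = 8.79 SM.

8.79 SM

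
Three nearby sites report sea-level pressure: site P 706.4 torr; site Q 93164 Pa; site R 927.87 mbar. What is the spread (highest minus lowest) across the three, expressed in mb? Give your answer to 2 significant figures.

14 mb

site P: 706.4 mmHg = 941.79 mb.
site Q: 93164 Pa = 931.64 mb.
Spread: 941.79 − 927.87 = 14 mb.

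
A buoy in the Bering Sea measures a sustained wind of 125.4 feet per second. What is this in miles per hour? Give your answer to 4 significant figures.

1 ft/s = 0.681818 mph, so 125.4 × 0.681818 = 85.50 mph.

85.50 mph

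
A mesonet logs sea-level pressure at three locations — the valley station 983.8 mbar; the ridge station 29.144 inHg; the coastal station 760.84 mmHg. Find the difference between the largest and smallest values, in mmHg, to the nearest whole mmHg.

the valley station: 983.8 mb = 737.91 mmHg.
the ridge station: 29.144 inHg = 740.26 mmHg.
Spread: 760.84 − 737.91 = 23 mmHg.

23 mmHg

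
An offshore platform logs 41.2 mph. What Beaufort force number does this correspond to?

41.2 mph = 18.4 m/s, which is Beaufort 8 (gale, 17.2–20.7 m/s).

Beaufort force 8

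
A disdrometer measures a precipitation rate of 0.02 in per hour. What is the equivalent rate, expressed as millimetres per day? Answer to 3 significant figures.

12.2 mm/day

0.02 in/hour × 25.4 mm/in × 24 hour/day = 12.2 mm/day.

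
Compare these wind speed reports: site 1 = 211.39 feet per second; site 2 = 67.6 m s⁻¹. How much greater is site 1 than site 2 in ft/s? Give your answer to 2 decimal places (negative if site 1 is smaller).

site 2: 67.6 m/s = 221.7848 ft/s.
Difference: 211.3900 − 221.7848 = -10.39 ft/s.

-10.39 ft/s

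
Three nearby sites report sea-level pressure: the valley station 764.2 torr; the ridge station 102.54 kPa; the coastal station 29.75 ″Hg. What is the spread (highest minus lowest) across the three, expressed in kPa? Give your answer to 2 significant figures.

1.8 kPa

the valley station: 764.2 mmHg = 101.885 kPa.
the coastal station: 29.75 inHg = 100.745 kPa.
Spread: 102.540 − 100.745 = 1.8 kPa.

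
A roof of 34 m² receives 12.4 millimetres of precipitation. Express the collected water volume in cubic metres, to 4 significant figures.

0.4216 cubic metres

1 mm over 1 m² is 1 L, so volume = 12.4 × 34 = 421.6 L = 0.4216 m³.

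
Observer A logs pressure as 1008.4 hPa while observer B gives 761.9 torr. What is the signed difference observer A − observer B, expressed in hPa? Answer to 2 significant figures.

-7.4 hPa

observer B: 761.9 mmHg = 1015.783 hPa.
Difference: 1008.400 − 1015.783 = -7.4 hPa.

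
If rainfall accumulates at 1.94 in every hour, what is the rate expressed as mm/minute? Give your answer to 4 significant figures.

1.94 in/hour × 25.4 mm/in × 0.0166667 hour/minute = 0.8213 mm/minute.

0.8213 mm/minute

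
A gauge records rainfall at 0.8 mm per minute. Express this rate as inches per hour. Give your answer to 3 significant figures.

1.89 in/hour

0.8 mm/minute × 0.0393701 in/mm × 60 minute/hour = 1.89 in/hour.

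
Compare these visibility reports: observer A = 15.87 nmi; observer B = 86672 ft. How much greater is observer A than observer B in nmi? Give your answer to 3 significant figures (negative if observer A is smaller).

observer B: 86672 ft = 14.2644 nmi.
Difference: 15.8700 − 14.2644 = 1.61 nmi.

1.61 nmi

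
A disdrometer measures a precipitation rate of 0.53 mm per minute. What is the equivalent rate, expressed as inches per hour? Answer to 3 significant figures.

1.25 in/hour

0.53 mm/minute × 0.0393701 in/mm × 60 minute/hour = 1.25 in/hour.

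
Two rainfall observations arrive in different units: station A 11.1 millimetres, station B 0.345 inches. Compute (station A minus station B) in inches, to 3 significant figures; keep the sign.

station A: 11.1 mm = 0.437008 in.
Difference: 0.437008 − 0.345000 = 0.0920 in.

0.0920 in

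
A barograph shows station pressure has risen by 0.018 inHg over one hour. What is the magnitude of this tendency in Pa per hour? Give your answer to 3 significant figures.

0.018 inHg / 1 h × 3386.39 Pa/inHg = 61.0 Pa/h.

61.0 Pa per hour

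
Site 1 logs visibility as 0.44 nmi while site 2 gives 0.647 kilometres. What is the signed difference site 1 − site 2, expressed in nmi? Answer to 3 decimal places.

site 2: 0.647 km = 0.34935 nmi.
Difference: 0.44000 − 0.34935 = 0.091 nmi.

0.091 nmi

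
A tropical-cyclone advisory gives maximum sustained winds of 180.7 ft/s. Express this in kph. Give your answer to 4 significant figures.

1 ft/s = 1.09728 km/h, so 180.7 × 1.09728 = 198.3 km/h.

198.3 km/h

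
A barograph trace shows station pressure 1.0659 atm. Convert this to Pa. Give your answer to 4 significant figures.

1 atm = 101325 Pa, so 1.0659 × 101325 = 108000 Pa.

108000 Pa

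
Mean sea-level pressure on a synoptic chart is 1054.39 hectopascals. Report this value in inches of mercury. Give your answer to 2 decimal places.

31.14 inHg

1 hPa = 0.02953 inHg, so 1054.39 × 0.02953 = 31.14 inHg.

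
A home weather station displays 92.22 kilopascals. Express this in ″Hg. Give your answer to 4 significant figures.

1 kPa = 0.2953 inHg, so 92.22 × 0.2953 = 27.23 inHg.

27.23 inHg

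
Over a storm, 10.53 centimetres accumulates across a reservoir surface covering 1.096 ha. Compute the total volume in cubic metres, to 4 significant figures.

1154 cubic metres

Depth: 10.53 cm × 10 = 105.3 mm.
Area: 1.096 ha = 10960 m².
1 mm over 1 m² is 1 L, so volume = 105.3 × 10960 = 1154088 L = 1154 m³.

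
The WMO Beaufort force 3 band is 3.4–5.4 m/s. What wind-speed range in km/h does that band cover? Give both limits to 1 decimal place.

3.4–5.4 m/s × 3.6 = 12.2–19.4 km/h.

12.2 to 19.4 km/h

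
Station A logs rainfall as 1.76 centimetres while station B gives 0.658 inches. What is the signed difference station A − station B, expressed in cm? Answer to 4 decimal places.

station B: 0.658 in = 1.671320 cm.
Difference: 1.760000 − 1.671320 = 0.0887 cm.

0.0887 cm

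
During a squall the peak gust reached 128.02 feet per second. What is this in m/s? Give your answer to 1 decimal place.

1 ft/s = 0.3048 m/s, so 128.02 × 0.3048 = 39.0 m/s.

39.0 m/s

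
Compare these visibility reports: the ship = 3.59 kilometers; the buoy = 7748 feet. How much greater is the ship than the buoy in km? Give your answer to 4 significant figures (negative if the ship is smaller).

the buoy: 7748 ft = 2.36159 km.
Difference: 3.59000 − 2.36159 = 1.228 km.

1.228 km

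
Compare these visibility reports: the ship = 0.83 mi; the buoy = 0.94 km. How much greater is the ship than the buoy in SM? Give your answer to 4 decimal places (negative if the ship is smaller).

the buoy: 0.94 km = 0.584089 SM.
Difference: 0.830000 − 0.584089 = 0.2459 SM.

0.2459 SM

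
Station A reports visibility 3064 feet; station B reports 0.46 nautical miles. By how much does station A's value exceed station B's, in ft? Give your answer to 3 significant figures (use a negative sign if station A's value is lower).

269 ft

station B: 0.46 nmi = 2795.01 ft.
Difference: 3064.00 − 2795.01 = 269 ft.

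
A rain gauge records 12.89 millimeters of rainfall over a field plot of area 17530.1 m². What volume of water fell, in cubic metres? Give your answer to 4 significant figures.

1 mm over 1 m² is 1 L, so volume = 12.89 × 17530.1 = 225962.99 L = 226.0 m³.

226.0 cubic metres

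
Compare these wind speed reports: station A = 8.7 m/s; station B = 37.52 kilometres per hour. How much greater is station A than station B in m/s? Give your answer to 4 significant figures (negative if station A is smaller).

-1.722 m/s

station B: 37.52 km/h = 10.42222 m/s.
Difference: 8.70000 − 10.42222 = -1.722 m/s.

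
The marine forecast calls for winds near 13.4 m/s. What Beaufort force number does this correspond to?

13.4 m/s lies in the Beaufort 6 band (strong breeze, 10.8–13.8 m/s).

Beaufort force 6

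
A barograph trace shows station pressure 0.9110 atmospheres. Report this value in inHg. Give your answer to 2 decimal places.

1 atm = 29.9213 inHg, so 0.9110 × 29.9213 = 27.26 inHg.

27.26 inHg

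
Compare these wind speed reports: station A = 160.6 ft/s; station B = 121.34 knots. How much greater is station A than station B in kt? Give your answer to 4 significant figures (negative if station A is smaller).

station A: 160.6 ft/s = 95.1529 kt.
Difference: 95.1529 − 121.3400 = -26.19 kt.

-26.19 kt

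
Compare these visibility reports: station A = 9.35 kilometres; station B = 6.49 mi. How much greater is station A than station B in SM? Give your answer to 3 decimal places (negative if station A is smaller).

station A: 9.35 km = 5.80982 SM.
Difference: 5.80982 − 6.49000 = -0.680 SM.

-0.680 SM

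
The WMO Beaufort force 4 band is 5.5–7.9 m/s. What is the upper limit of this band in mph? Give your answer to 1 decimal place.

5.5–7.9 m/s × 2.237 = 12.3–17.7 mph.

17.7 mph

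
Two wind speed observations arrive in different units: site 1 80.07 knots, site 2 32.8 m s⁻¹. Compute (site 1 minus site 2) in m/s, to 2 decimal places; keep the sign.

site 1: 80.07 kt = 41.1916 m/s.
Difference: 41.1916 − 32.8000 = 8.39 m/s.

8.39 m/s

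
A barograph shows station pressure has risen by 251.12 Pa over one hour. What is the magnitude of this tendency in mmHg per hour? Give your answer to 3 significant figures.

1.88 mmHg per hour

251.12 Pa / 1 h × 0.00750062 mmHg/Pa = 1.88 mmHg/h.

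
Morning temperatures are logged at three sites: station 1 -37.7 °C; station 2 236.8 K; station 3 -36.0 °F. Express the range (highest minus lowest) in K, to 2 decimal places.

1.43 K

station 2: 236.8 K = -36.350 °C.
station 3: -36.0 °F = -37.778 °C.
Spread: (-36.350) − (-37.778) = 1.428 °C.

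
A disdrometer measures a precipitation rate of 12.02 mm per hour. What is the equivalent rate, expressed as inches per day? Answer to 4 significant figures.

11.36 in/day

12.02 mm/hour × 0.0393701 in/mm × 24 hour/day = 11.36 in/day.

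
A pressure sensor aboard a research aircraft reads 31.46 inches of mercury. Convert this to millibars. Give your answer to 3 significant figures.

1070 mb

1 inHg = 33.8639 mb, so 31.46 × 33.8639 = 1070 mb.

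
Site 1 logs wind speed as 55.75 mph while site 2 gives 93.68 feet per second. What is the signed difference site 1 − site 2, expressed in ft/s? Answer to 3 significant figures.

site 1: 55.75 mph = 81.767 ft/s.
Difference: 81.767 − 93.680 = -11.9 ft/s.

-11.9 ft/s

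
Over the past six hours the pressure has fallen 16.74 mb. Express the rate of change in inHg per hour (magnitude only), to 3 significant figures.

16.74 mb / 6 h × 0.02953 inHg/mb = 0.0824 inHg/h.

0.0824 inHg per hour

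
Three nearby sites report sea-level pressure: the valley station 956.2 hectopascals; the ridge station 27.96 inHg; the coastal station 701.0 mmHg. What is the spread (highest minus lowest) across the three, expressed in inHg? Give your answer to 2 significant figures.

the valley station: 956.2 hPa = 28.2366 inHg.
the coastal station: 701.0 mmHg = 27.5984 inHg.
Spread: 28.2366 − 27.5984 = 0.64 inHg.

0.64 inHg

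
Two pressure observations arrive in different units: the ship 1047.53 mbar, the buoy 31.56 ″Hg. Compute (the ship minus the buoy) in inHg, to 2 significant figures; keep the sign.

-0.63 inHg

the ship: 1047.53 mb = 30.9335 inHg.
Difference: 30.9335 − 31.5600 = -0.63 inHg.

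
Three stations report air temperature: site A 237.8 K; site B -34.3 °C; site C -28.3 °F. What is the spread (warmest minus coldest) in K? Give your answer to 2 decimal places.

site A: 237.8 K = -35.350 °C.
site C: -28.3 °F = -33.500 °C.
Spread: (-33.500) − (-35.350) = 1.850 °C.

1.85 K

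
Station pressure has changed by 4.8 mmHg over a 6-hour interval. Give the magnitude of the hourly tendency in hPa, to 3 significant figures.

1.07 hPa per hour

4.8 mmHg / 6 h × 1.33322 hPa/mmHg = 1.07 hPa/h.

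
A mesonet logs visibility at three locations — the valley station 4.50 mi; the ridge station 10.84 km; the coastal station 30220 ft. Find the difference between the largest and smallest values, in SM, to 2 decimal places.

2.24 SM

the ridge station: 10.84 km = 6.7357 SM.
the coastal station: 30220 ft = 5.7235 SM.
Spread: 6.7357 − 4.5000 = 2.24 SM.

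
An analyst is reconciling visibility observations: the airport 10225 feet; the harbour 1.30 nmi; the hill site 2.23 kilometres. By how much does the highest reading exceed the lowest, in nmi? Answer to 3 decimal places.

the airport: 10225 ft = 1.68282 nmi.
the hill site: 2.23 km = 1.20410 nmi.
Spread: 1.68282 − 1.20410 = 0.479 nmi.

0.479 nmi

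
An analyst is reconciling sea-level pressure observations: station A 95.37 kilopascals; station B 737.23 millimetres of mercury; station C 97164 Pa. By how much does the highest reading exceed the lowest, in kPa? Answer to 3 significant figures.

2.92 kPa

station B: 737.23 mmHg = 98.2893 kPa.
station C: 97164 Pa = 97.1640 kPa.
Spread: 98.2893 − 95.3700 = 2.92 kPa.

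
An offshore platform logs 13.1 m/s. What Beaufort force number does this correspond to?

Beaufort force 6

13.1 m/s lies in the Beaufort 6 band (strong breeze, 10.8–13.8 m/s).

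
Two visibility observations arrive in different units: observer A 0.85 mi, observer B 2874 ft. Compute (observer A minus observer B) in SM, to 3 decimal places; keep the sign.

observer B: 2874 ft = 0.54432 SM.
Difference: 0.85000 − 0.54432 = 0.306 SM.

0.306 SM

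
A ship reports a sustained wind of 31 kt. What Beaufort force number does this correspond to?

31 kt lies in the Beaufort 7 band (near gale, 28–33 kt).

Beaufort force 7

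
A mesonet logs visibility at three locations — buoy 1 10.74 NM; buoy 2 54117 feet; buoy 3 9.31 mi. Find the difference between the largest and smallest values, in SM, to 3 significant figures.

buoy 1: 10.74 nmi = 12.3594 SM.
buoy 2: 54117 ft = 10.2494 SM.
Spread: 12.3594 − 9.3100 = 3.05 SM.

3.05 SM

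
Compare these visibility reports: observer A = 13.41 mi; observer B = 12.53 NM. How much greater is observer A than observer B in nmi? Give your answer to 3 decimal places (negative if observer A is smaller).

-0.877 nmi

observer A: 13.41 SM = 11.65297 nmi.
Difference: 11.65297 − 12.53000 = -0.877 nmi.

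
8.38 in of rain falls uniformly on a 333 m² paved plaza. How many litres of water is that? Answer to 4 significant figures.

Depth: 8.38 in × 25.4 = 212.852 mm.
1 mm over 1 m² is 1 L, so volume = 212.852 × 333 = 70879.716 L ≈ 70880 L.

70880 litres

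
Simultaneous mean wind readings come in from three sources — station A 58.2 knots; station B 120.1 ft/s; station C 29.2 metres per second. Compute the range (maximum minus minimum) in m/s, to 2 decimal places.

station A: 58.2 kt = 29.9407 m/s.
station B: 120.1 ft/s = 36.6065 m/s.
Spread: 36.6065 − 29.2000 = 7.41 m/s.

7.41 m/s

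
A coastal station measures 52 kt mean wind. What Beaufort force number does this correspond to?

52 kt lies in the Beaufort 10 band (storm, 48–55 kt).

Beaufort force 10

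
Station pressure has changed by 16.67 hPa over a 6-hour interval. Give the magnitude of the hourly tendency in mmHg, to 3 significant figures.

16.67 hPa / 6 h × 0.750062 mmHg/hPa = 2.08 mmHg/h.

2.08 mmHg per hour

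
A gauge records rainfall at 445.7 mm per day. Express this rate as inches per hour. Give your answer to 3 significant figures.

0.731 in/hour

445.7 mm/day × 0.0393701 in/mm × 0.0416667 day/hour = 0.731 in/hour.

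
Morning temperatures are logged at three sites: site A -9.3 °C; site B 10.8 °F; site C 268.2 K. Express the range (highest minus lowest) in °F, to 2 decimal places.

site B: 10.8 °F = -11.778 °C.
site C: 268.2 K = -4.950 °C.
Spread: (-4.950) − (-11.778) = 6.828 °C = 12.29 °F.

12.29 °F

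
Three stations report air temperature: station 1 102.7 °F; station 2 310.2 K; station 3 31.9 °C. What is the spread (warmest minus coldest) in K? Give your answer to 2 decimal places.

7.38 K

station 1: 102.7 °F = 39.278 °C.
station 2: 310.2 K = 37.050 °C.
Spread: 39.278 − 31.900 = 7.378 °C.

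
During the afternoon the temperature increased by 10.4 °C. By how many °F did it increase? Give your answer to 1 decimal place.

For a temperature change the 32° offset cancels: Δ°F = 10.4 × 1.8 = 18.7 °F.

18.7 °F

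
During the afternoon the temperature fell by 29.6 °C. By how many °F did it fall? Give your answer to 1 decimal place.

For a temperature change the 32° offset cancels: Δ°F = 29.6 × 1.8 = 53.3 °F.

53.3 °F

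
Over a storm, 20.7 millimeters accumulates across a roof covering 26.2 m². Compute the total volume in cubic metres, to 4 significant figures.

1 mm over 1 m² is 1 L, so volume = 20.7 × 26.2 = 542.34 L = 0.5423 m³.

0.5423 cubic metres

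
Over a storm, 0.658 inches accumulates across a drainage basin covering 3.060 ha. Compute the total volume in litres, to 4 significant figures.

Depth: 0.658 in × 25.4 = 16.7132 mm.
Area: 3.060 ha = 30600 m².
1 mm over 1 m² is 1 L, so volume = 16.7132 × 30600 = 511423.92 L ≈ 511400 L.

511400 litres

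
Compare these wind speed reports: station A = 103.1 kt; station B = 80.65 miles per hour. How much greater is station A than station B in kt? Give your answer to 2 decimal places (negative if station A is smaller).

33.02 kt

station B: 80.65 mph = 70.0829 kt.
Difference: 103.1000 − 70.0829 = 33.02 kt.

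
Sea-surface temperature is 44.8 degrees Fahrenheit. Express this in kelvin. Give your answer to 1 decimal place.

280.3 K

First to °C: 7.11 °C.
Then to K: 280.3 K.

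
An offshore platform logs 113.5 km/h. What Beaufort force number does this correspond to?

113.5 km/h = 31.5 m/s, which is Beaufort 11 (violent storm, 28.5–32.6 m/s).

Beaufort force 11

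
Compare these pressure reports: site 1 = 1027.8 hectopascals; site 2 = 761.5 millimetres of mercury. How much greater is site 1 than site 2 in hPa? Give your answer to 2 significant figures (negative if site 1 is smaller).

site 2: 761.5 mmHg = 1015.25 hPa.
Difference: 1027.80 − 1015.25 = 13 hPa.

13 hPa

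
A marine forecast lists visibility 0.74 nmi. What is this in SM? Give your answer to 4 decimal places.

1 nmi = 1.15078 SM, so 0.74 × 1.15078 = 0.8516 SM.

0.8516 SM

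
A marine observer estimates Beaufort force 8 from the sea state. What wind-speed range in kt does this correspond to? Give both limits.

34 to 40 kt

Beaufort 8 (gale) spans 34–40 knots.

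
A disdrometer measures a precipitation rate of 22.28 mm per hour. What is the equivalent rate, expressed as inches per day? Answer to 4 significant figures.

21.05 in/day

22.28 mm/hour × 0.0393701 in/mm × 24 hour/day = 21.05 in/day.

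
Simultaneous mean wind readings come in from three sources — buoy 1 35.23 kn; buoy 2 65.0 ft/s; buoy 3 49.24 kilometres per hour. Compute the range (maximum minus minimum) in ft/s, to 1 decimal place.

20.1 ft/s

buoy 1: 35.23 kt = 59.462 ft/s.
buoy 3: 49.24 km/h = 44.875 ft/s.
Spread: 65.000 − 44.875 = 20.1 ft/s.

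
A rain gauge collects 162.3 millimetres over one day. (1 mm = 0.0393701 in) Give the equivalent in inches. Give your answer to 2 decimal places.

1 mm = 0.0393701 in, so 162.3 × 0.0393701 = 6.39 in.

6.39 in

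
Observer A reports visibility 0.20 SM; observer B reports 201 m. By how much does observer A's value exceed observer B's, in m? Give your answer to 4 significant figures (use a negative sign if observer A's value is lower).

120.9 m

observer A: 0.20 SM = 321.869 m.
Difference: 321.869 − 201.000 = 120.9 m.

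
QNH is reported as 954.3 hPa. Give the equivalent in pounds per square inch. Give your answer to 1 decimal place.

13.8 psi

1 hPa = 0.0145038 psi, so 954.3 × 0.0145038 = 13.8 psi.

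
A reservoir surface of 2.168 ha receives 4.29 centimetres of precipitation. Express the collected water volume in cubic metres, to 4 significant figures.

Depth: 4.29 cm × 10 = 42.9 mm.
Area: 2.168 ha = 21680 m².
1 mm over 1 m² is 1 L, so volume = 42.9 × 21680 = 930072 L = 930.1 m³.

930.1 cubic metres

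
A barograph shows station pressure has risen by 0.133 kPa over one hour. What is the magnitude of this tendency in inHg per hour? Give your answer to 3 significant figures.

0.0393 inHg per hour

0.133 kPa / 1 h × 0.2953 inHg/kPa = 0.0393 inHg/h.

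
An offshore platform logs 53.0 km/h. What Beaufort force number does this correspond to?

53.0 km/h = 14.7 m/s, which is Beaufort 7 (near gale, 13.9–17.1 m/s).

Beaufort force 7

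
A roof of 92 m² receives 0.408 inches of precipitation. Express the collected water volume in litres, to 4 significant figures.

Depth: 0.408 in × 25.4 = 10.3632 mm.
1 mm over 1 m² is 1 L, so volume = 10.3632 × 92 = 953.4144 L ≈ 953.4 L.

953.4 litres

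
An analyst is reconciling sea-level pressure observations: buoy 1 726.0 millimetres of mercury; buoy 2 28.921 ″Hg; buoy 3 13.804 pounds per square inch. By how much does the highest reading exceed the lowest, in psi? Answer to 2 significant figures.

buoy 1: 726.0 mmHg = 14.0385 psi.
buoy 2: 28.921 inHg = 14.2047 psi.
Spread: 14.2047 − 13.8040 = 0.40 psi.

0.40 psi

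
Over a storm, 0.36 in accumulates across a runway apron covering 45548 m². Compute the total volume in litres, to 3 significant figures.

416000 litres

Depth: 0.36 in × 25.4 = 9.144 mm.
1 mm over 1 m² is 1 L, so volume = 9.144 × 45548 = 416490.91 L ≈ 416000 L.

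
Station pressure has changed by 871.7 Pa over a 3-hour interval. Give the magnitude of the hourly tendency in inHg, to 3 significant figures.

871.7 Pa / 3 h × 0.0002953 inHg/Pa = 0.0858 inHg/h.

0.0858 inHg per hour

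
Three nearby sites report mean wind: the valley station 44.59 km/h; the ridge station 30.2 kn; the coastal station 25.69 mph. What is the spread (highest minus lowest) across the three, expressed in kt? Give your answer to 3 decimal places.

the valley station: 44.59 km/h = 24.07667 kt.
the coastal station: 25.69 mph = 22.32400 kt.
Spread: 30.20000 − 22.32400 = 7.876 kt.

7.876 kt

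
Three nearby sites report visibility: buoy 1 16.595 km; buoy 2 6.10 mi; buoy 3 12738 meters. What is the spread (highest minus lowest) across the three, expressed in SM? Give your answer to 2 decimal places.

buoy 1: 16.595 km = 10.3117 SM.
buoy 3: 12738 m = 7.9150 SM.
Spread: 10.3117 − 6.1000 = 4.21 SM.

4.21 SM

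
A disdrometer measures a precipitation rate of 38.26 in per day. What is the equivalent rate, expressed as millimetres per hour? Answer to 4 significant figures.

40.49 mm/hour

38.26 in/day × 25.4 mm/in × 0.0416667 day/hour = 40.49 mm/hour.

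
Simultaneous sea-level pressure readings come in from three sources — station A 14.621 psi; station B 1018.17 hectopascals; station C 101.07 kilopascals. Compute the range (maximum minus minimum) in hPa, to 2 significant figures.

station A: 14.621 psi = 1008.08 hPa.
station C: 101.07 kPa = 1010.70 hPa.
Spread: 1018.17 − 1008.08 = 10 hPa.

10 hPa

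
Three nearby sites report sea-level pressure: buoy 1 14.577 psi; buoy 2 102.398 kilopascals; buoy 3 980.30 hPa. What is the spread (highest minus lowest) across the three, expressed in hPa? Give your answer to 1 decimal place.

43.7 hPa

buoy 1: 14.577 psi = 1005.049 hPa.
buoy 2: 102.398 kPa = 1023.980 hPa.
Spread: 1023.980 − 980.300 = 43.7 hPa.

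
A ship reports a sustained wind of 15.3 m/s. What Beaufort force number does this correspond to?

Beaufort force 7

15.3 m/s lies in the Beaufort 7 band (near gale, 13.9–17.1 m/s).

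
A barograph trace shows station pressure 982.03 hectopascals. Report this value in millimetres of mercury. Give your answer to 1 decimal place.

736.6 mmHg

1 hPa = 0.750062 mmHg, so 982.03 × 0.750062 = 736.6 mmHg.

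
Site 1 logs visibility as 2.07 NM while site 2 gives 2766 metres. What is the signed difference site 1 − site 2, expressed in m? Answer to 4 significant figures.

site 1: 2.07 nmi = 3833.64 m.
Difference: 3833.64 − 2766.00 = 1068 m.

1068 m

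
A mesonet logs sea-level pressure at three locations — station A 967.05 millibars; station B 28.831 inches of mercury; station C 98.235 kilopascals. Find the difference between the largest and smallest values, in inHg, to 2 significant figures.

station A: 967.05 mb = 28.5570 inHg.
station C: 98.235 kPa = 29.0088 inHg.
Spread: 29.0088 − 28.5570 = 0.45 inHg.

0.45 inHg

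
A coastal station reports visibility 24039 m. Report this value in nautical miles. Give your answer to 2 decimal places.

12.98 nmi

1 m = 0.000539957 nmi, so 24039 × 0.000539957 = 12.98 nmi.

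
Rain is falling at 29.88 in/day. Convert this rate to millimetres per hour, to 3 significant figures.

29.88 in/day × 25.4 mm/in × 0.0416667 day/hour = 31.6 mm/hour.

31.6 mm/hour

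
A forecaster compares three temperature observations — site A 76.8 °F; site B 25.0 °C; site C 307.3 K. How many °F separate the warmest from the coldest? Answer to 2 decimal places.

site A: 76.8 °F = 24.889 °C.
site C: 307.3 K = 34.150 °C.
Spread: 34.150 − 24.889 = 9.261 °C = 16.67 °F.

16.67 °F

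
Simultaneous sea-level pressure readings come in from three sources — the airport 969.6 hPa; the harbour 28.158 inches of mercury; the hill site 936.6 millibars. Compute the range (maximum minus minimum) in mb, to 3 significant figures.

33.0 mb

the airport: 969.6 hPa = 969.600 mb.
the harbour: 28.158 inHg = 953.539 mb.
Spread: 969.600 − 936.600 = 33.0 mb.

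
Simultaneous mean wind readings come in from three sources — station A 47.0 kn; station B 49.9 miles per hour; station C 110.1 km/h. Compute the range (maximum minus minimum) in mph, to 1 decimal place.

18.5 mph

station A: 47.0 kt = 54.087 mph.
station C: 110.1 km/h = 68.413 mph.
Spread: 68.413 − 49.900 = 18.5 mph.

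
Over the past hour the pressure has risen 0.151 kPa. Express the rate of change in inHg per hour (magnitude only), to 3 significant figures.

0.0446 inHg per hour

0.151 kPa / 1 h × 0.2953 inHg/kPa = 0.0446 inHg/h.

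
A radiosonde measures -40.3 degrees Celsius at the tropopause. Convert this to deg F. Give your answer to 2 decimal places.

°F = °C × 9/5 + 32 = -40.3 × 1.8 + 32 = -40.54 °F.

-40.54 °F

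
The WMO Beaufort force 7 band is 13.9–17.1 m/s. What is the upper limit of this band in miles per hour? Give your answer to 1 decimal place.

38.3 mph

13.9–17.1 m/s × 2.237 = 31.1–38.3 mph.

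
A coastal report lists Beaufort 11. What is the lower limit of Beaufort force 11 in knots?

Beaufort 11 (violent storm) spans 56–63 knots.

56 kt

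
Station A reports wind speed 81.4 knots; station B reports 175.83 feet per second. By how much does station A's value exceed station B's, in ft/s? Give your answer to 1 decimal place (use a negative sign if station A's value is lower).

-38.4 ft/s

station A: 81.4 kt = 137.388 ft/s.
Difference: 137.388 − 175.830 = -38.4 ft/s.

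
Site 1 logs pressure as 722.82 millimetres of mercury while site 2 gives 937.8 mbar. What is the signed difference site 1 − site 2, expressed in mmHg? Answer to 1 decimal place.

19.4 mmHg

site 2: 937.8 mb = 703.408 mmHg.
Difference: 722.820 − 703.408 = 19.4 mmHg.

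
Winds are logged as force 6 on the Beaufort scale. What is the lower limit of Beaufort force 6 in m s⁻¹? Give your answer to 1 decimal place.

Beaufort 6 (strong breeze) spans 10.8–13.8 m/s.

10.8 m/s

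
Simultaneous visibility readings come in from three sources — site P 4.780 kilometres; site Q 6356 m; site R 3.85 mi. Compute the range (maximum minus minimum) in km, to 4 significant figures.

1.576 km

site Q: 6356 m = 6.35600 km.
site R: 3.85 SM = 6.19597 km.
Spread: 6.35600 − 4.78000 = 1.576 km.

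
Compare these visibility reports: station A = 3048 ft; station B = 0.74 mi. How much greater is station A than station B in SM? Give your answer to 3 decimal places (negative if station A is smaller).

-0.163 SM

station A: 3048 ft = 0.57727 SM.
Difference: 0.57727 − 0.74000 = -0.163 SM.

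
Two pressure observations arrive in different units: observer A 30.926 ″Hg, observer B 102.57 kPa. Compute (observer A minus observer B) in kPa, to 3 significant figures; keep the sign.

observer A: 30.926 inHg = 104.7275 kPa.
Difference: 104.7275 − 102.5700 = 2.16 kPa.

2.16 kPa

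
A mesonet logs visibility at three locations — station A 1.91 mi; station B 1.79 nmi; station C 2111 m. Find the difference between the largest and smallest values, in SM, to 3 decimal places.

0.748 SM

station B: 1.79 nmi = 2.05990 SM.
station C: 2111 m = 1.31171 SM.
Spread: 2.05990 − 1.31171 = 0.748 SM.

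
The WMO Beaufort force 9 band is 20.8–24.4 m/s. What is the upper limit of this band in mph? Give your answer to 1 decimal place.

54.6 mph

20.8–24.4 m/s × 2.237 = 46.5–54.6 mph.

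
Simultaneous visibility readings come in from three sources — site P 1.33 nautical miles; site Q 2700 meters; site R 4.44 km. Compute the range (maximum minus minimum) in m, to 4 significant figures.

site P: 1.33 nmi = 2463.16 m.
site R: 4.44 km = 4440.00 m.
Spread: 4440.00 − 2463.16 = 1977 m.

1977 m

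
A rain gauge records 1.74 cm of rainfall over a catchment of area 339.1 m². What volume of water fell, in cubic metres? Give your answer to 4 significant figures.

Depth: 1.74 cm × 10 = 17.4 mm.
1 mm over 1 m² is 1 L, so volume = 17.4 × 339.1 = 5900.34 L = 5.900 m³.

5.900 cubic metres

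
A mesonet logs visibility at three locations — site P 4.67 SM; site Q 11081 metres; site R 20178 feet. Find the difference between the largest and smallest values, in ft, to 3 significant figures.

16200 ft

site P: 4.67 SM = 24657.60 ft.
site Q: 11081 m = 36354.99 ft.
Spread: 36354.99 − 20178.00 = 16200 ft.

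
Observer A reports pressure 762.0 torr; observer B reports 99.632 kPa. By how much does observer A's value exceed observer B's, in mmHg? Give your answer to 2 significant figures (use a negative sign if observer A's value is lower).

observer B: 99.632 kPa = 747.30 mmHg.
Difference: 762.00 − 747.30 = 15 mmHg.

15 mmHg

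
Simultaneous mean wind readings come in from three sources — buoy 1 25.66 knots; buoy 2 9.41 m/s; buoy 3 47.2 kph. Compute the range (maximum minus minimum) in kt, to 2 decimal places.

7.37 kt

buoy 2: 9.41 m/s = 18.2916 kt.
buoy 3: 47.2 km/h = 25.4860 kt.
Spread: 25.6600 − 18.2916 = 7.37 kt.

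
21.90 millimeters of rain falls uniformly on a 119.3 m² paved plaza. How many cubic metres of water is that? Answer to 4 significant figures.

2.613 cubic metres

1 mm over 1 m² is 1 L, so volume = 21.9 × 119.3 = 2612.67 L = 2.613 m³.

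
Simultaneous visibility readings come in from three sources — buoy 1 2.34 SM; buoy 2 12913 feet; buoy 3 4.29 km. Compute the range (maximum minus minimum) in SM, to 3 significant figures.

buoy 2: 12913 ft = 2.44564 SM.
buoy 3: 4.29 km = 2.66568 SM.
Spread: 2.66568 − 2.34000 = 0.326 SM.

0.326 SM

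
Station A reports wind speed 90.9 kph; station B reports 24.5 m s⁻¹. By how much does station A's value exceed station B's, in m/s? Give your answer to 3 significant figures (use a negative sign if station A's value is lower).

0.750 m/s

station A: 90.9 km/h = 25.25000 m/s.
Difference: 25.25000 − 24.50000 = 0.750 m/s.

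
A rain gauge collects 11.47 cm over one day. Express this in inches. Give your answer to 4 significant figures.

4.516 in

1 cm = 0.393701 in, so 11.47 × 0.393701 = 4.516 in.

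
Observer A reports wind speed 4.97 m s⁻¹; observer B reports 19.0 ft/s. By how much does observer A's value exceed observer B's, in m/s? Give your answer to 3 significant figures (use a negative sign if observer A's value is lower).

-0.821 m/s

observer B: 19.0 ft/s = 5.79120 m/s.
Difference: 4.97000 − 5.79120 = -0.821 m/s.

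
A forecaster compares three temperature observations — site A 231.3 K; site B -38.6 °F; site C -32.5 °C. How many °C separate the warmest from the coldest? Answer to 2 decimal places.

site A: 231.3 K = -41.850 °C.
site B: -38.6 °F = -39.222 °C.
Spread: (-32.500) − (-41.850) = 9.350 °C.

9.35 °C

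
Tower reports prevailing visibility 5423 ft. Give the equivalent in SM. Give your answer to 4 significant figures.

1.027 SM

1 ft = 0.000189394 SM, so 5423 × 0.000189394 = 1.027 SM.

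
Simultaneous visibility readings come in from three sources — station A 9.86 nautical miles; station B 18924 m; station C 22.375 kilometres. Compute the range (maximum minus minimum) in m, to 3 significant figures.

station A: 9.86 nmi = 18260.72 m.
station C: 22.375 km = 22375.00 m.
Spread: 22375.00 − 18260.72 = 4110 m.

4110 m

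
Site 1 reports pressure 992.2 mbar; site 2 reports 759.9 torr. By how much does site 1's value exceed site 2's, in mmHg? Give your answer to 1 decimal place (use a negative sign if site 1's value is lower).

-15.7 mmHg

site 1: 992.2 mb = 744.211 mmHg.
Difference: 744.211 − 759.900 = -15.7 mmHg.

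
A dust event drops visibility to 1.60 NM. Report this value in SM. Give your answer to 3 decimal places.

1.841 SM

1 nmi = 1.15078 SM, so 1.60 × 1.15078 = 1.841 SM.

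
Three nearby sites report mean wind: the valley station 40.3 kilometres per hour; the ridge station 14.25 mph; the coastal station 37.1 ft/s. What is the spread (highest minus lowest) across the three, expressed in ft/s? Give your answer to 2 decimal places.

16.20 ft/s

the valley station: 40.3 km/h = 36.7272 ft/s.
the ridge station: 14.25 mph = 20.9000 ft/s.
Spread: 37.1000 − 20.9000 = 16.20 ft/s.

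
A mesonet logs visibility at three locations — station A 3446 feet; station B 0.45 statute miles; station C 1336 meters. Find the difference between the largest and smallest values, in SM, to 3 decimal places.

station A: 3446 ft = 0.65265 SM.
station C: 1336 m = 0.83015 SM.
Spread: 0.83015 − 0.45000 = 0.380 SM.

0.380 SM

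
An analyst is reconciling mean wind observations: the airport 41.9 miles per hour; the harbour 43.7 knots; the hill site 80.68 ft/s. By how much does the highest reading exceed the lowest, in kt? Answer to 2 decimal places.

11.39 kt

the airport: 41.9 mph = 36.4101 kt.
the hill site: 80.68 ft/s = 47.8016 kt.
Spread: 47.8016 − 36.4101 = 11.39 kt.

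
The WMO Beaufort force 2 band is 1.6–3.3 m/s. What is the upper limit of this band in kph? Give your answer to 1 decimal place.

1.6–3.3 m/s × 3.6 = 5.8–11.9 km/h.

11.9 km/h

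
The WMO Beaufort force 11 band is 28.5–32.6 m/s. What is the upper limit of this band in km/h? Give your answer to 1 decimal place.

28.5–32.6 m/s × 3.6 = 102.6–117.4 km/h.

117.4 km/h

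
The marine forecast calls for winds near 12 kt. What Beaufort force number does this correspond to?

12 kt lies in the Beaufort 4 band (moderate breeze, 11–16 kt).

Beaufort force 4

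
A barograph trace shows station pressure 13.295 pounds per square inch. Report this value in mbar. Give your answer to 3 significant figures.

1 psi = 68.9476 mb, so 13.295 × 68.9476 = 917 mb.

917 mb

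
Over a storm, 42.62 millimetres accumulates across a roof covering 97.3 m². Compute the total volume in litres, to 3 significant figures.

1 mm over 1 m² is 1 L, so volume = 42.62 × 97.3 = 4146.926 L ≈ 4150 L.

4150 litres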